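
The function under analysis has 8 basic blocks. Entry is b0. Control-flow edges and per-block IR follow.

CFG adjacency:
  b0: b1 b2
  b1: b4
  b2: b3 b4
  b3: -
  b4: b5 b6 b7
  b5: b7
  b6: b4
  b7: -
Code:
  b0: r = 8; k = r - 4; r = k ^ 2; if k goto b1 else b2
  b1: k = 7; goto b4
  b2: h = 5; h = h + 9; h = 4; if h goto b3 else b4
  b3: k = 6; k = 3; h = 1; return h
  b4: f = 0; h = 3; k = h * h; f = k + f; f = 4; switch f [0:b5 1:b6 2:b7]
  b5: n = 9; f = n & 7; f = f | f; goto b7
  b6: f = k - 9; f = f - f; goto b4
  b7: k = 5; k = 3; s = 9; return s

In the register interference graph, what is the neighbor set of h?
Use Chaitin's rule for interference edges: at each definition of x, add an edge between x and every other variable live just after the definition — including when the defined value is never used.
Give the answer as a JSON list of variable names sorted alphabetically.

Block summaries:
  b0: def={k,r} ue=∅
  b1: def={k} ue=∅
  b2: def={h} ue=∅
  b3: def={h,k} ue=∅
  b4: def={f,h,k} ue=∅
  b5: def={f,n} ue=∅
  b6: def={f} ue={k}
  b7: def={k,s} ue=∅

Liveness:
  b0 li=∅ lo=∅
  b1 li=∅ lo=∅
  b2 li=∅ lo=∅
  b3 li=∅ lo=∅
  b4 li=∅ lo={k}
  b5 li=∅ lo=∅
  b6 li={k} lo=∅
  b7 li=∅ lo=∅

Conflict graph:
  f↔{h,k}
  h↔{f}
  k↔{f,r}
  n↔∅
  r↔{k}
  s↔∅

N(h) = ["f"]

Answer: ["f"]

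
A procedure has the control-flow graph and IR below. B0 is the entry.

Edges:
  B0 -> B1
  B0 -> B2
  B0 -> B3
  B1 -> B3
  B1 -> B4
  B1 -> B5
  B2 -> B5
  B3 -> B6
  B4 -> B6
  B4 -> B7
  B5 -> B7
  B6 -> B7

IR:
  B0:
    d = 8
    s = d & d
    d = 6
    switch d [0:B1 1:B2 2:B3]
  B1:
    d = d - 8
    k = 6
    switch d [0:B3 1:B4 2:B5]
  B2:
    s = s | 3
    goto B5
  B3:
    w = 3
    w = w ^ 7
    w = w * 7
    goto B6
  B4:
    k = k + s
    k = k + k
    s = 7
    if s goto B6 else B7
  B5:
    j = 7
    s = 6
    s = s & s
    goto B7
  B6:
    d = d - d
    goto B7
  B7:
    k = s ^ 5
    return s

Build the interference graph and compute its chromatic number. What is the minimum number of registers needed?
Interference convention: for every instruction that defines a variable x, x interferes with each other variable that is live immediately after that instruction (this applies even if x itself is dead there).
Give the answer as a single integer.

Answer: 3

Working:
Block summaries:
  B0 def {d,s} use ∅
  B1 def {d,k} use {d}
  B2 def {s} use {s}
  B3 def {w} use ∅
  B4 def {k,s} use {k,s}
  B5 def {j,s} use ∅
  B6 def {d} use {d}
  B7 def {k} use {s}

Live sets:
  live B0: ∅→{d,s}
  live B1: {d,s}→{d,k,s}
  live B2: {s}→∅
  live B3: {d,s}→{d,s}
  live B4: {d,k,s}→{d,s}
  live B5: ∅→{s}
  live B6: {d,s}→{s}
  live B7: {s}→∅

Interfere edges:
  d↔{k,s,w}
  j↔∅
  k↔{d,s}
  s↔{d,k,w}
  w↔{d,s}

Chromatic number:
  clique {d,k,s} ⇒ need ≥ 3
  assign d→r0 j→r0 k→r2 s→r1 w→r2 — no edge inside a register ⇒ χ ≤ 3
  χ = 3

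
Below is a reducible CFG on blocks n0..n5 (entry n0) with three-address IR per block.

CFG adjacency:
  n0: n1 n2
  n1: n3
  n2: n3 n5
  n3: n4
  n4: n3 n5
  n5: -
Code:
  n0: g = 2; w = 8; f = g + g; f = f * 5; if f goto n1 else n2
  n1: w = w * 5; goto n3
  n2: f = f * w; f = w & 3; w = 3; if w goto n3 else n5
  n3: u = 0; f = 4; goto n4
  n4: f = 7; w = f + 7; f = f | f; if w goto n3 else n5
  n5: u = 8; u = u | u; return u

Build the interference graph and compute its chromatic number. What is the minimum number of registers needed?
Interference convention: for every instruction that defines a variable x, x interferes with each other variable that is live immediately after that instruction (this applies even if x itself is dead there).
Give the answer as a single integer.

def/use:
  n0: {f,g,w} / ∅
  n1: {w} / {w}
  n2: {f,w} / {f,w}
  n3: {f,u} / ∅
  n4: {f,w} / ∅
  n5: {u} / ∅

Live sets:
  n0 li=∅ lo={f,w}
  n1 li={w} lo=∅
  n2 li={f,w} lo=∅
  n3 li=∅ lo=∅
  n4 li=∅ lo=∅
  n5 li=∅ lo=∅

Conflict graph:
  f: {w}
  g: {w}
  u: ∅
  w: {f,g}

Colouring:
  {f,w} pairwise interfere (2-clique) ⇒ χ ≥ 2
  assign f→r1 g→r1 u→r0 w→r0 — no edge inside a register ⇒ χ ≤ 2
  χ = 2

Answer: 2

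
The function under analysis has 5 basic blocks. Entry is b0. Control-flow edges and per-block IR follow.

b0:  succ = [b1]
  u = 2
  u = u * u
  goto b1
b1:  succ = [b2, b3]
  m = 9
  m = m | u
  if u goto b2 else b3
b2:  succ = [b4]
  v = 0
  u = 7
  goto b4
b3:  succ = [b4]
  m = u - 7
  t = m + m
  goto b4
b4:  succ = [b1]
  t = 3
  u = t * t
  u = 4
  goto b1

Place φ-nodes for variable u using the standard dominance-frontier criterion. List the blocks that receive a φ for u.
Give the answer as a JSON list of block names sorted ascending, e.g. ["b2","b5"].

Answer: ["b1", "b4"]

Derivation:
idom tree: b1←b0 b2←b1 b3←b1 b4←b1
Dom∩ at merges:
  b1: preds {b0,b4}: {b0} ∩ {b0,b1,b4} = {b0}; idom=b0
  b4: preds {b2,b3}: {b0,b1,b2} ∩ {b0,b1,b3} = {b0,b1}; idom=b1

DF walk-up:
  b1←b0: walk · to b0
  b1←b4: walk b4→b1 to b0
  b4←b2: walk b2 to b1
  b4←b3: walk b3 to b1
  DF(b0)=∅
  DF(b1)={b1}
  DF(b2)={b4}
  DF(b3)={b4}
  DF(b4)={b1}

φ for u: defs {b0,b2,b4}
  DF⁺ = {b1,b4}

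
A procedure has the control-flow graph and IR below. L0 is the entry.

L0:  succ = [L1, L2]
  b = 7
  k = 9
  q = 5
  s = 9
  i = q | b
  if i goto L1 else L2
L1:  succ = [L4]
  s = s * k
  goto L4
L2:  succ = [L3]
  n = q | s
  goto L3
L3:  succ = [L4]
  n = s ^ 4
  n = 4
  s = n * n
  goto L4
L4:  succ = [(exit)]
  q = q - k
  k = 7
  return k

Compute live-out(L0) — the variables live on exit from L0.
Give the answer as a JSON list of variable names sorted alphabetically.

Answer: ["k", "q", "s"]

Derivation:
def/use:
  L0: {b,i,k,q,s} / ∅
  L1: {s} / {k,s}
  L2: {n} / {q,s}
  L3: {n,s} / {s}
  L4: {k,q} / {k,q}

Backward fixpoint:
  L0: in=∅ out={k,q,s}
  L1: in={k,q,s} out={k,q}
  L2: in={k,q,s} out={k,q,s}
  L3: in={k,q,s} out={k,q}
  L4: in={k,q} out=∅

live-out(L0) = ["k", "q", "s"]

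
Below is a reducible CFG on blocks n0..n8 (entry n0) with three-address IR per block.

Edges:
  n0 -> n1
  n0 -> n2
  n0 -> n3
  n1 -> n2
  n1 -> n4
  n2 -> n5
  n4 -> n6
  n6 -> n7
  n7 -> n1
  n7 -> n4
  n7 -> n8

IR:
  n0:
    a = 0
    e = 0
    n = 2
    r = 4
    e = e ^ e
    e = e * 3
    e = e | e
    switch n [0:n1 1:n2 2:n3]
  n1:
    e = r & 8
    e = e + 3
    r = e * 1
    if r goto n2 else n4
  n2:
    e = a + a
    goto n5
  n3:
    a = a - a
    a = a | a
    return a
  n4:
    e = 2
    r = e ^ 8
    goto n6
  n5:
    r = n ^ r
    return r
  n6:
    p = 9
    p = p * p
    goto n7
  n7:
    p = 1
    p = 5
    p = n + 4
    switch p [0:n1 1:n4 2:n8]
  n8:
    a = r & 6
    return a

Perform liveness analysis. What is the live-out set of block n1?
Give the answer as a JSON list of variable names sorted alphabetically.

Answer: ["a", "n", "r"]

Derivation:
Block summaries:
  n0: {a,e,n,r} / ∅
  n1: {e,r} / {r}
  n2: {e} / {a}
  n3: {a} / {a}
  n4: {e,r} / ∅
  n5: {r} / {n,r}
  n6: {p} / ∅
  n7: {p} / {n}
  n8: {a} / {r}

Liveness:
  n0: in=∅ out={a,n,r}
  n1: in={a,n,r} out={a,n,r}
  n2: in={a,n,r} out={n,r}
  n3: in={a} out=∅
  n4: in={a,n} out={a,n,r}
  n5: in={n,r} out=∅
  n6: in={a,n,r} out={a,n,r}
  n7: in={a,n,r} out={a,n,r}
  n8: in={r} out=∅

live-out(n1) = ["a", "n", "r"]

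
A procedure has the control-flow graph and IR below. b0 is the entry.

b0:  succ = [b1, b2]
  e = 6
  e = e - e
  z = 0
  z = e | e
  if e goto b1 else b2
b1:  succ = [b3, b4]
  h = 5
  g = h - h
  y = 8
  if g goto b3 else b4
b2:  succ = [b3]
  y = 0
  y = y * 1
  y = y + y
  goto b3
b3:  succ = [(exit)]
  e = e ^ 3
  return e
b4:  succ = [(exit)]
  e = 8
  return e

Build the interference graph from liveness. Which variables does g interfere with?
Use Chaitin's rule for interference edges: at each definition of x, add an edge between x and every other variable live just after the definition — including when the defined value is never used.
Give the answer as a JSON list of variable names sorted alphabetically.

def/use:
  b0: def={e,z} ue=∅
  b1: def={g,h,y} ue=∅
  b2: def={y} ue=∅
  b3: def={e} ue={e}
  b4: def={e} ue=∅

Liveness:
  live b0: ∅→{e}
  live b1: {e}→{e}
  live b2: {e}→{e}
  live b3: {e}→∅
  live b4: ∅→∅

Interfere edges:
  e↔{g,h,y,z}
  g↔{e,y}
  h↔{e}
  y↔{e,g}
  z↔{e}

N(g) = ["e", "y"]

Answer: ["e", "y"]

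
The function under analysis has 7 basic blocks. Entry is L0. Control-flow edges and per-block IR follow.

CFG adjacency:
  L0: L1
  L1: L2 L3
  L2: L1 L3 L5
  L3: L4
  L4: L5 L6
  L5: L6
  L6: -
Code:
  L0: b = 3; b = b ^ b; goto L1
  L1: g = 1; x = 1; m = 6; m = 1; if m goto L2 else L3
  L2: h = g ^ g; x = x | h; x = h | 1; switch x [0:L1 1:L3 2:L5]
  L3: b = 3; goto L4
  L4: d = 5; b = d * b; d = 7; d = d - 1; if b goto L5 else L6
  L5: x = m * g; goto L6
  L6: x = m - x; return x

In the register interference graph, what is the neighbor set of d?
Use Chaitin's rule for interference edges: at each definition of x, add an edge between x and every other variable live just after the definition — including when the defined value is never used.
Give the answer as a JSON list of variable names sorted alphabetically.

def/use:
  L0: {b} / ∅
  L1: {g,m,x} / ∅
  L2: {h,x} / {g,x}
  L3: {b} / ∅
  L4: {b,d} / {b}
  L5: {x} / {g,m}
  L6: {x} / {m,x}

Live sets:
  live L0: ∅→∅
  live L1: ∅→{g,m,x}
  live L2: {g,m,x}→{g,m,x}
  live L3: {g,m,x}→{b,g,m,x}
  live L4: {b,g,m,x}→{g,m,x}
  live L5: {g,m}→{m,x}
  live L6: {m,x}→∅

Conflict graph:
  b: {d,g,m,x}
  d: {b,g,m,x}
  g: {b,d,h,m,x}
  h: {g,m,x}
  m: {b,d,g,h,x}
  x: {b,d,g,h,m}

N(d) = ["b", "g", "m", "x"]

Answer: ["b", "g", "m", "x"]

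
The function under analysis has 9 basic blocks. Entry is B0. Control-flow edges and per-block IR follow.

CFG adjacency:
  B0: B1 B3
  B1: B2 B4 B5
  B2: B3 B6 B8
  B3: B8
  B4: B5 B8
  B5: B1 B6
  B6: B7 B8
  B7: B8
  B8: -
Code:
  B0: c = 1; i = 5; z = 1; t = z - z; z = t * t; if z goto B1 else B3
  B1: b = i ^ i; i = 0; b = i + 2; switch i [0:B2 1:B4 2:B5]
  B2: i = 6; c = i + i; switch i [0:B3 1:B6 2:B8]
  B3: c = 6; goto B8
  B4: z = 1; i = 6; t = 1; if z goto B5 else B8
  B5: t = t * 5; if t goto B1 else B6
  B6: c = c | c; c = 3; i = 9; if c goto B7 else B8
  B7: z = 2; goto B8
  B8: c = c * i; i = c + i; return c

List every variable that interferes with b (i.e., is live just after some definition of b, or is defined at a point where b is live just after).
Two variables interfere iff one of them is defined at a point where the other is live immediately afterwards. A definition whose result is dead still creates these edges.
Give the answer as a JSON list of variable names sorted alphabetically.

Per-block:
  B0 def {c,i,t,z} use ∅
  B1 def {b,i} use {i}
  B2 def {c,i} use ∅
  B3 def {c} use ∅
  B4 def {i,t,z} use ∅
  B5 def {t} use {t}
  B6 def {c,i} use {c}
  B7 def {z} use ∅
  B8 def {c,i} use {c,i}

Backward fixpoint:
  live B0: ∅→{c,i,t}
  live B1: {c,i,t}→{c,i,t}
  live B2: ∅→{c,i}
  live B3: {i}→{c,i}
  live B4: {c}→{c,i,t}
  live B5: {c,i,t}→{c,i,t}
  live B6: {c}→{c,i}
  live B7: {c,i}→{c,i}
  live B8: {c,i}→∅

Interference:
  b↔{c,i,t}
  c↔{b,i,t,z}
  i↔{b,c,t,z}
  t↔{b,c,i,z}
  z↔{c,i,t}

N(b) = ["c", "i", "t"]

Answer: ["c", "i", "t"]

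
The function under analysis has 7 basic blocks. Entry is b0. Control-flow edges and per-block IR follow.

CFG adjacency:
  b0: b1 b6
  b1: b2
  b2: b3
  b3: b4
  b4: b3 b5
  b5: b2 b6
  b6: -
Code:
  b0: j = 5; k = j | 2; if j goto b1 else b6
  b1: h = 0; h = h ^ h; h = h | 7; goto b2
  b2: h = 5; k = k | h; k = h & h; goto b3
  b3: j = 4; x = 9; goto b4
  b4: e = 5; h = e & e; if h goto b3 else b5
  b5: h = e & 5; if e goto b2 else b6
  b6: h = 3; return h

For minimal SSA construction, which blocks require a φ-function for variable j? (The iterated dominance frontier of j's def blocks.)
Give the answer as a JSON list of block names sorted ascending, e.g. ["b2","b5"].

idom tree: b1←b0 b2←b1 b3←b2 b4←b3 b5←b4 b6←b0
Dom∩ at merges:
  b2: preds {b1,b5}: {b0,b1} ∩ {b0,b1,b2,b3,b4,b5} = {b0,b1}; idom=b1
  b3: preds {b2,b4}: {b0,b1,b2} ∩ {b0,b1,b2,b3,b4} = {b0,b1,b2}; idom=b2
  b6: preds {b0,b5}: {b0} ∩ {b0,b1,b2,b3,b4,b5} = {b0}; idom=b0

DF walk-up:
  join b2 pred b1: · stop@b1
  join b2 pred b5: b5→b4→b3→b2 stop@b1
  join b3 pred b2: · stop@b2
  join b3 pred b4: b4→b3 stop@b2
  join b6 pred b0: · stop@b0
  join b6 pred b5: b5→b4→b3→b2→b1 stop@b0
  b0: DF=∅
  b1: DF={b6}
  b2: DF={b2,b6}
  b3: DF={b2,b3,b6}
  b4: DF={b2,b3,b6}
  b5: DF={b2,b6}
  b6: DF=∅

φ for j: defs {b0,b3}
  DF⁺ = {b2,b3,b6}

Answer: ["b2", "b3", "b6"]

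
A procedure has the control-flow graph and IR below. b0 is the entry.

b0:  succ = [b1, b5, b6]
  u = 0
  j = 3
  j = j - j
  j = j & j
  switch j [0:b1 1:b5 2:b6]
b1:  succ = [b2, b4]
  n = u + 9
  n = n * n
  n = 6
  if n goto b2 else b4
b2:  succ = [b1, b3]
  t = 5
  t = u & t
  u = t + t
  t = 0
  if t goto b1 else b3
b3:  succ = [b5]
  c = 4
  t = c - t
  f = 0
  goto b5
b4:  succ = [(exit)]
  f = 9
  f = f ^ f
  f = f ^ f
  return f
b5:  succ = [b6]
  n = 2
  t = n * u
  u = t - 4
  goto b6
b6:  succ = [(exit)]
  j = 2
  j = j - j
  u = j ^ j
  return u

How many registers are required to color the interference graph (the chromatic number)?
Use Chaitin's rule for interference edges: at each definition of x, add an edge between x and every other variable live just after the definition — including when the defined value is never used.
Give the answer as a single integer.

Answer: 3

Analysis:
Block summaries:
  b0: def={j,u} ue=∅
  b1: def={n} ue={u}
  b2: def={t,u} ue={u}
  b3: def={c,f,t} ue={t}
  b4: def={f} ue=∅
  b5: def={n,t,u} ue={u}
  b6: def={j,u} ue=∅

Backward fixpoint:
  b0 li=∅ lo={u}
  b1 li={u} lo={u}
  b2 li={u} lo={t,u}
  b3 li={t,u} lo={u}
  b4 li=∅ lo=∅
  b5 li={u} lo=∅
  b6 li=∅ lo=∅

Interfere edges:
  c: {t,u}
  f: {u}
  j: {u}
  n: {u}
  t: {c,u}
  u: {c,f,j,n,t}

Chromatic number:
  {c,t,u} pairwise interfere (3-clique) ⇒ χ ≥ 3
  assign c→r1 f→r1 j→r1 n→r1 t→r2 u→r0 — no edge inside a register ⇒ χ ≤ 3
  χ = 3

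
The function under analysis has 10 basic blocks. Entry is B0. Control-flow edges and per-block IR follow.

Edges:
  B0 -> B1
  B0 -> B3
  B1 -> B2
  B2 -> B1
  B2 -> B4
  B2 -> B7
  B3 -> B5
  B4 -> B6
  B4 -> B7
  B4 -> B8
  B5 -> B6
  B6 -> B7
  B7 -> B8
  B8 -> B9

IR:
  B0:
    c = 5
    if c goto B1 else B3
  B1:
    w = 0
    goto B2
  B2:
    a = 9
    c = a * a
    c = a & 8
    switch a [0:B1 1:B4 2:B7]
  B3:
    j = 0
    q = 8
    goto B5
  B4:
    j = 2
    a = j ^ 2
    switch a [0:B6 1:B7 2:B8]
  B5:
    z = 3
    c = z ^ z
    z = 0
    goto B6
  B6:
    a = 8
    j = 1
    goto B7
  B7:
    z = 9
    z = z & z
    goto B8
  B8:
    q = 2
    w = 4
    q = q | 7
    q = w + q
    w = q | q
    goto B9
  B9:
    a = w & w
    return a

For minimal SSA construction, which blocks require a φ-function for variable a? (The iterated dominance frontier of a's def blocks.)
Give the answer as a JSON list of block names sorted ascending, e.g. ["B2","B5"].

idom tree: B1←B0 B2←B1 B3←B0 B4←B2 B5←B3 B6←B0 B7←B0 B8←B0 B9←B8
Dom at joins:
  B1: preds {B0,B2}: {B0} ∩ {B0,B1,B2} = {B0}; idom=B0
  B6: preds {B4,B5}: {B0,B1,B2,B4} ∩ {B0,B3,B5} = {B0}; idom=B0
  B7: preds {B2,B4,B6}: {B0,B1,B2} ∩ {B0,B1,B2,B4} ∩ {B0,B6} = {B0}; idom=B0
  B8: preds {B4,B7}: {B0,B1,B2,B4} ∩ {B0,B7} = {B0}; idom=B0

Frontier:
  join B1 pred B0: · stop@B0
  join B1 pred B2: B2→B1 stop@B0
  join B6 pred B4: B4→B2→B1 stop@B0
  join B6 pred B5: B5→B3 stop@B0
  join B7 pred B2: B2→B1 stop@B0
  join B7 pred B4: B4→B2→B1 stop@B0
  join B7 pred B6: B6 stop@B0
  join B8 pred B4: B4→B2→B1 stop@B0
  join B8 pred B7: B7 stop@B0
  DF(B0)=∅
  DF(B1)={B1,B6,B7,B8}
  DF(B2)={B1,B6,B7,B8}
  DF(B3)={B6}
  DF(B4)={B6,B7,B8}
  DF(B5)={B6}
  DF(B6)={B7}
  DF(B7)={B8}
  DF(B8)=∅
  DF(B9)=∅

φ for a: defs {B2,B4,B6,B9}
  DF⁺ = {B1,B6,B7,B8}

Answer: ["B1", "B6", "B7", "B8"]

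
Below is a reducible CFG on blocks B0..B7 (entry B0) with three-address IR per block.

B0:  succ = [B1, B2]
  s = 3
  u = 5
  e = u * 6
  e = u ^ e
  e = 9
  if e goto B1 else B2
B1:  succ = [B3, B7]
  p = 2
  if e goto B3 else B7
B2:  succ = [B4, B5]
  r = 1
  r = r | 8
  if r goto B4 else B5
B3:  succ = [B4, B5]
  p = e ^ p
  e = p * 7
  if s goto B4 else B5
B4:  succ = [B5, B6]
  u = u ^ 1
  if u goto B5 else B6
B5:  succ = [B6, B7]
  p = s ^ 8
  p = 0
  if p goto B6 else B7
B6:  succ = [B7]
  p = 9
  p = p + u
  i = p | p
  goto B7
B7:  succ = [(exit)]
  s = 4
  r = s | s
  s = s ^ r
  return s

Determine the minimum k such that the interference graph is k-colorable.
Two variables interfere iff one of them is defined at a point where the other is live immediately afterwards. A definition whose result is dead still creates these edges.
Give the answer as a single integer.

Answer: 4

Analysis:
Block summaries:
  B0: def={e,s,u} ue=∅
  B1: def={p} ue={e}
  B2: def={r} ue=∅
  B3: def={e,p} ue={e,p,s}
  B4: def={u} ue={u}
  B5: def={p} ue={s}
  B6: def={i,p} ue={u}
  B7: def={r,s} ue=∅

Backward fixpoint:
  B0 li=∅ lo={e,s,u}
  B1 li={e,s,u} lo={e,p,s,u}
  B2 li={s,u} lo={s,u}
  B3 li={e,p,s,u} lo={s,u}
  B4 li={s,u} lo={s,u}
  B5 li={s,u} lo={u}
  B6 li={u} lo=∅
  B7 li=∅ lo=∅

Interfere edges:
  e — {p,s,u}
  i — ∅
  p — {e,s,u}
  r — {s,u}
  s — {e,p,r,u}
  u — {e,p,r,s}

Registers:
  lower bound: {e,p,s,u} mutually conflict ⇒ χ ≥ 4
  assign e→R2 i→R0 p→R3 r→R2 s→R0 u→R1 — no edge inside a register ⇒ χ ≤ 4
  χ = 4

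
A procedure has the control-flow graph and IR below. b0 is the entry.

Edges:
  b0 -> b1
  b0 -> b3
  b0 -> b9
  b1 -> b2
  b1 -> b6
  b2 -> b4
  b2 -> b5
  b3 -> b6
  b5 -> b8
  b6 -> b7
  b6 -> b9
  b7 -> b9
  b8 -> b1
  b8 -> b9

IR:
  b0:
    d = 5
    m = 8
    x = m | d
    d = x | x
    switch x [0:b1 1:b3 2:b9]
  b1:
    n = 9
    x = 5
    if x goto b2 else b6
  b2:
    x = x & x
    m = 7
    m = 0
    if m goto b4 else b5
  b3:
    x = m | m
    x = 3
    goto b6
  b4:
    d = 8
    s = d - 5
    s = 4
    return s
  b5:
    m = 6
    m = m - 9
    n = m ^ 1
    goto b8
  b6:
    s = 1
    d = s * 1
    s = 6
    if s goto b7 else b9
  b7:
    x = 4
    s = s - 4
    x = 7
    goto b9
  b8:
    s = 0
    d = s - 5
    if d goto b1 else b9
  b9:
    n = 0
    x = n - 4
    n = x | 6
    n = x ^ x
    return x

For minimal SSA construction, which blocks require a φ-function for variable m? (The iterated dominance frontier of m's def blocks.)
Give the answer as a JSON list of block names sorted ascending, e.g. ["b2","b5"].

idom tree: b1←b0 b2←b1 b3←b0 b4←b2 b5←b2 b6←b0 b7←b6 b8←b5 b9←b0
Dom at joins:
  b1: preds {b0,b8}: {b0} ∩ {b0,b1,b2,b5,b8} = {b0}; idom=b0
  b6: preds {b1,b3}: {b0,b1} ∩ {b0,b3} = {b0}; idom=b0
  b9: preds {b0,b6,b7,b8}: {b0} ∩ {b0,b6} ∩ {b0,b6,b7} ∩ {b0,b1,b2,b5,b8} = {b0}; idom=b0

DF derivation:
  join b1 pred b0: · stop@b0
  join b1 pred b8: b8→b5→b2→b1 stop@b0
  join b6 pred b1: b1 stop@b0
  join b6 pred b3: b3 stop@b0
  join b9 pred b0: · stop@b0
  join b9 pred b6: b6 stop@b0
  join b9 pred b7: b7→b6 stop@b0
  join b9 pred b8: b8→b5→b2→b1 stop@b0
  b0 → ∅
  b1 → {b1,b6,b9}
  b2 → {b1,b9}
  b3 → {b6}
  b4 → ∅
  b5 → {b1,b9}
  b6 → {b9}
  b7 → {b9}
  b8 → {b1,b9}
  b9 → ∅

φ for m: defs {b0,b2,b5}
  DF⁺ = {b1,b6,b9}

Answer: ["b1", "b6", "b9"]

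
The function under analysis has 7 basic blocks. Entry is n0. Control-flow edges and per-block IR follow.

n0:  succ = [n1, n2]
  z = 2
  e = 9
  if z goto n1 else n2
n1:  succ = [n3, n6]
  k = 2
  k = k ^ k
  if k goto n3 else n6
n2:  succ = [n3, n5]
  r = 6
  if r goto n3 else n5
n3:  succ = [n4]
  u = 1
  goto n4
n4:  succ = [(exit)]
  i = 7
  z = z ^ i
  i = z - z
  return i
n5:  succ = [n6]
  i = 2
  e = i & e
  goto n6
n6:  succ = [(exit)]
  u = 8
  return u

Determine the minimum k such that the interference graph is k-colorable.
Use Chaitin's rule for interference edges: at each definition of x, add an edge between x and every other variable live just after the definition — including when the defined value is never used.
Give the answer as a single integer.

def/use:
  n0 def {e,z} use ∅
  n1 def {k} use ∅
  n2 def {r} use ∅
  n3 def {u} use ∅
  n4 def {i,z} use {z}
  n5 def {e,i} use {e}
  n6 def {u} use ∅

Live sets:
  n0 li=∅ lo={e,z}
  n1 li={z} lo={z}
  n2 li={e,z} lo={e,z}
  n3 li={z} lo={z}
  n4 li={z} lo=∅
  n5 li={e} lo=∅
  n6 li=∅ lo=∅

Interference:
  e↔{i,r,z}
  i↔{e,z}
  k↔{z}
  r↔{e,z}
  u↔{z}
  z↔{e,i,k,r,u}

Registers:
  lower bound: {e,i,z} mutually conflict ⇒ χ ≥ 3
  3-colouring: r0={z}  r1={e,k,u}  r2={i,r}
  χ = 3

Answer: 3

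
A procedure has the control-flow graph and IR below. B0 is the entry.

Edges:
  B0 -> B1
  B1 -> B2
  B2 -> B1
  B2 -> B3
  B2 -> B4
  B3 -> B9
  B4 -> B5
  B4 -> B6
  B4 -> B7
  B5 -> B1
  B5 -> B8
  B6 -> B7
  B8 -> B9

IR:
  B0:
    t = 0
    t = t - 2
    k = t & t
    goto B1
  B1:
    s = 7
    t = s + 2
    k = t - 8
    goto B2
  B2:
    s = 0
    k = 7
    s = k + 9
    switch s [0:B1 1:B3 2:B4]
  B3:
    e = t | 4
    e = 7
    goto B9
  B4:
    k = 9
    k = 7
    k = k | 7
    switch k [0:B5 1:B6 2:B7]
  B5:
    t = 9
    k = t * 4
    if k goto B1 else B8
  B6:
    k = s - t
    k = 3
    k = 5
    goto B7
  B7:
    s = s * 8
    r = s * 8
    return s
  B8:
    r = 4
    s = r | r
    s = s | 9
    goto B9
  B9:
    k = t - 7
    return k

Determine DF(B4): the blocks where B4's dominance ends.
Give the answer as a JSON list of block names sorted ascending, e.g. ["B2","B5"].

idom tree: B1←B0 B2←B1 B3←B2 B4←B2 B5←B4 B6←B4 B7←B4 B8←B5 B9←B2
Dom∩ at merges:
  B1: preds {B0,B2,B5}: {B0} ∩ {B0,B1,B2} ∩ {B0,B1,B2,B4,B5} = {B0}; idom=B0
  B7: preds {B4,B6}: {B0,B1,B2,B4} ∩ {B0,B1,B2,B4,B6} = {B0,B1,B2,B4}; idom=B4
  B9: preds {B3,B8}: {B0,B1,B2,B3} ∩ {B0,B1,B2,B4,B5,B8} = {B0,B1,B2}; idom=B2

DF derivation:
  B1←B0: walk · to B0
  B1←B2: walk B2→B1 to B0
  B1←B5: walk B5→B4→B2→B1 to B0
  B7←B4: walk · to B4
  B7←B6: walk B6 to B4
  B9←B3: walk B3 to B2
  B9←B8: walk B8→B5→B4 to B2
  DF(B0)=∅
  DF(B1)={B1}
  DF(B2)={B1}
  DF(B3)={B9}
  DF(B4)={B1,B9}
  DF(B5)={B1,B9}
  DF(B6)={B7}
  DF(B7)=∅
  DF(B8)={B9}
  DF(B9)=∅

DF(B4) = ["B1", "B9"]

Answer: ["B1", "B9"]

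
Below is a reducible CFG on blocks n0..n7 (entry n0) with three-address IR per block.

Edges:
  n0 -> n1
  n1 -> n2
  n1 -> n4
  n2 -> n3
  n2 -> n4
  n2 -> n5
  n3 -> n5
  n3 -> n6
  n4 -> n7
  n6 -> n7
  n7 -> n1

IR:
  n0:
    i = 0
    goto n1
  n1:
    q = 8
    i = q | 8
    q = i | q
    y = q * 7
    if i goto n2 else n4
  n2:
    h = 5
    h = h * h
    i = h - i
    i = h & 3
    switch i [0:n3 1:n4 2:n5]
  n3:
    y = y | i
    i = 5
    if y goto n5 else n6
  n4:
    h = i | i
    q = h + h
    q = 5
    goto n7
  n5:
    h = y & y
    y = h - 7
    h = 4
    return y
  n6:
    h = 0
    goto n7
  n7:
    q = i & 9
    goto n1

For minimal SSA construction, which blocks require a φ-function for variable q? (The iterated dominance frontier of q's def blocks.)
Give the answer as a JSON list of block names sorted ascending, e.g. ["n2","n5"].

Answer: ["n1", "n7"]

Working:
idom tree: n1←n0 n2←n1 n3←n2 n4←n1 n5←n2 n6←n3 n7←n1
Dom∩ at merges:
  n1: preds {n0,n7}: {n0} ∩ {n0,n1,n7} = {n0}; idom=n0
  n4: preds {n1,n2}: {n0,n1} ∩ {n0,n1,n2} = {n0,n1}; idom=n1
  n5: preds {n2,n3}: {n0,n1,n2} ∩ {n0,n1,n2,n3} = {n0,n1,n2}; idom=n2
  n7: preds {n4,n6}: {n0,n1,n4} ∩ {n0,n1,n2,n3,n6} = {n0,n1}; idom=n1

DF derivation:
  join n1 pred n0: · stop@n0
  join n1 pred n7: n7→n1 stop@n0
  join n4 pred n1: · stop@n1
  join n4 pred n2: n2 stop@n1
  join n5 pred n2: · stop@n2
  join n5 pred n3: n3 stop@n2
  join n7 pred n4: n4 stop@n1
  join n7 pred n6: n6→n3→n2 stop@n1
  n0 → ∅
  n1 → {n1}
  n2 → {n4,n7}
  n3 → {n5,n7}
  n4 → {n7}
  n5 → ∅
  n6 → {n7}
  n7 → {n1}

φ for q: defs {n1,n4,n7}
  DF⁺ = {n1,n7}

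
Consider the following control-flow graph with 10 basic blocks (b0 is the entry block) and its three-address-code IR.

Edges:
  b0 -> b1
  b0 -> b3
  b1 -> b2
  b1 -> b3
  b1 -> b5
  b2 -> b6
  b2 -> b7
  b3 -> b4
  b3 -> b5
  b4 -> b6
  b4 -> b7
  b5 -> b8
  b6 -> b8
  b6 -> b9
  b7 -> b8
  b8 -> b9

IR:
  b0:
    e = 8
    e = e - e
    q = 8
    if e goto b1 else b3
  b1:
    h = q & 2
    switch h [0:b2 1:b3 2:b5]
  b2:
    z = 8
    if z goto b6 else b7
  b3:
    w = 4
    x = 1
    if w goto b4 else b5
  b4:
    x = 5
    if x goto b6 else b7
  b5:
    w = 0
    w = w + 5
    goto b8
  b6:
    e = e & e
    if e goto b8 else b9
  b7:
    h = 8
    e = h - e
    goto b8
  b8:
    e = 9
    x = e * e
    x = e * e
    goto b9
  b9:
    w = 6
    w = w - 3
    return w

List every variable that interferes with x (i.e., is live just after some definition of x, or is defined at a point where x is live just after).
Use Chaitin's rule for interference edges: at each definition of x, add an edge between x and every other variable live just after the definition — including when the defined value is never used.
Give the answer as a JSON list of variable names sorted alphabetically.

def/use:
  b0: {e,q} / ∅
  b1: {h} / {q}
  b2: {z} / ∅
  b3: {w,x} / ∅
  b4: {x} / ∅
  b5: {w} / ∅
  b6: {e} / {e}
  b7: {e,h} / {e}
  b8: {e,x} / ∅
  b9: {w} / ∅

Live sets:
  b0: in=∅ out={e,q}
  b1: in={e,q} out={e}
  b2: in={e} out={e}
  b3: in={e} out={e}
  b4: in={e} out={e}
  b5: in=∅ out=∅
  b6: in={e} out=∅
  b7: in={e} out=∅
  b8: in=∅ out=∅
  b9: in=∅ out=∅

Conflict graph:
  e↔{h,q,w,x,z}
  h↔{e}
  q↔{e}
  w↔{e,x}
  x↔{e,w}
  z↔{e}

N(x) = ["e", "w"]

Answer: ["e", "w"]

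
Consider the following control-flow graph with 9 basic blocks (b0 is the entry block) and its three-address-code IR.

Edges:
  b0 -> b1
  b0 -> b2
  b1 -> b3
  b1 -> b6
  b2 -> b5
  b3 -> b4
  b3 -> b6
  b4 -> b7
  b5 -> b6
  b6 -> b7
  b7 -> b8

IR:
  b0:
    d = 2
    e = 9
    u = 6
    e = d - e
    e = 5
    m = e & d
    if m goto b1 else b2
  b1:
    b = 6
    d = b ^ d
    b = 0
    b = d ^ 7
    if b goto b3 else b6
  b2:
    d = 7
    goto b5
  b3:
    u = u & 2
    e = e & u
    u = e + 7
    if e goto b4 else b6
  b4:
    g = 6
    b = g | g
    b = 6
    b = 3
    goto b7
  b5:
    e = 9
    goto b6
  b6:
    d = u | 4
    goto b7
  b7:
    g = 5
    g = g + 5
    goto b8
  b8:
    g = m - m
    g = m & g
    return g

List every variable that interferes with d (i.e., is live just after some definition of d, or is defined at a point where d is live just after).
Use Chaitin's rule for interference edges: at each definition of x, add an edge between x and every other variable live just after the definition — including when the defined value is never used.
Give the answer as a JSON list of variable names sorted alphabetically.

Answer: ["b", "e", "m", "u"]

Working:
Block summaries:
  b0: def={d,e,m,u} ue=∅
  b1: def={b,d} ue={d}
  b2: def={d} ue=∅
  b3: def={e,u} ue={e,u}
  b4: def={b,g} ue=∅
  b5: def={e} ue=∅
  b6: def={d} ue={u}
  b7: def={g} ue=∅
  b8: def={g} ue={m}

Backward fixpoint:
  live b0: ∅→{d,e,m,u}
  live b1: {d,e,m,u}→{e,m,u}
  live b2: {m,u}→{m,u}
  live b3: {e,m,u}→{m,u}
  live b4: {m}→{m}
  live b5: {m,u}→{m,u}
  live b6: {m,u}→{m}
  live b7: {m}→{m}
  live b8: {m}→∅

Interfere edges:
  b: {d,e,m,u}
  d: {b,e,m,u}
  e: {b,d,m,u}
  g: {m}
  m: {b,d,e,g,u}
  u: {b,d,e,m}

N(d) = ["b", "e", "m", "u"]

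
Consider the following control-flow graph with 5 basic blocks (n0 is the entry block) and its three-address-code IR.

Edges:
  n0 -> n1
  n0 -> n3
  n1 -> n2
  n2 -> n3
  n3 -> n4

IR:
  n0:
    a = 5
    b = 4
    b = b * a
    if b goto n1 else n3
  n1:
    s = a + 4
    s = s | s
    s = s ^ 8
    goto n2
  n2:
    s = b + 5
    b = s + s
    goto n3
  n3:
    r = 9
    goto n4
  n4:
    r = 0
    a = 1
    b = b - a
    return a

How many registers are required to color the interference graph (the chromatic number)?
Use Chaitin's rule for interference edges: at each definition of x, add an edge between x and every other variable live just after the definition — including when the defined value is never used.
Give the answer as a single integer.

Per-block:
  n0: def={a,b} ue=∅
  n1: def={s} ue={a}
  n2: def={b,s} ue={b}
  n3: def={r} ue=∅
  n4: def={a,b,r} ue={b}

Backward fixpoint:
  n0: in=∅ out={a,b}
  n1: in={a,b} out={b}
  n2: in={b} out={b}
  n3: in={b} out={b}
  n4: in={b} out=∅

Conflict graph:
  a — {b}
  b — {a,r,s}
  r — {b}
  s — {b}

Registers:
  clique {a,b} ⇒ need ≥ 2
  2-colouring: r0={b}  r1={a,r,s}
  χ = 2

Answer: 2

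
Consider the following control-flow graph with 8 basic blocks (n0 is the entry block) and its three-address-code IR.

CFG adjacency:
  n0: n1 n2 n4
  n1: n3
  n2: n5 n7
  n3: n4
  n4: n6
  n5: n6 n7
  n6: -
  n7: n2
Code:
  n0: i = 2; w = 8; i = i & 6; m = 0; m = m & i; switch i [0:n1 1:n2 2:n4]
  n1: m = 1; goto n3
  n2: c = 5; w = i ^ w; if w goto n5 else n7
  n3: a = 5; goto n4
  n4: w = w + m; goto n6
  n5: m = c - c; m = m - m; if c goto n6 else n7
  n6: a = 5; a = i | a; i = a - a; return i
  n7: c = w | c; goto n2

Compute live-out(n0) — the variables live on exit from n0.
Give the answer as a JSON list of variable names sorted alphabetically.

def/use:
  n0: {i,m,w} / ∅
  n1: {m} / ∅
  n2: {c,w} / {i,w}
  n3: {a} / ∅
  n4: {w} / {m,w}
  n5: {m} / {c}
  n6: {a,i} / {i}
  n7: {c} / {c,w}

Liveness:
  live n0: ∅→{i,m,w}
  live n1: {i,w}→{i,m,w}
  live n2: {i,w}→{c,i,w}
  live n3: {i,m,w}→{i,m,w}
  live n4: {i,m,w}→{i}
  live n5: {c,i,w}→{c,i,w}
  live n6: {i}→∅
  live n7: {c,i,w}→{i,w}

live-out(n0) = ["i", "m", "w"]

Answer: ["i", "m", "w"]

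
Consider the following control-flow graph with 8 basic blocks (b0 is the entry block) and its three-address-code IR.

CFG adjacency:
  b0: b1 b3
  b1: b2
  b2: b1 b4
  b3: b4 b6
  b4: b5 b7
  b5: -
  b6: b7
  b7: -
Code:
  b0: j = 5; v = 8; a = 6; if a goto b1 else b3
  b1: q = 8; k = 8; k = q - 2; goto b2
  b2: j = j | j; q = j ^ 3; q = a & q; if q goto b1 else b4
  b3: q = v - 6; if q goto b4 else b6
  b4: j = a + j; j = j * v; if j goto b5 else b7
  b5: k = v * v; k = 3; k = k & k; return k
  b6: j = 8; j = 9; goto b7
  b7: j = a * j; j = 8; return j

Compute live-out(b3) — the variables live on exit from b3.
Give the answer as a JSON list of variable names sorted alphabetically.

def/use:
  b0: def={a,j,v} ue=∅
  b1: def={k,q} ue=∅
  b2: def={j,q} ue={a,j}
  b3: def={q} ue={v}
  b4: def={j} ue={a,j,v}
  b5: def={k} ue={v}
  b6: def={j} ue=∅
  b7: def={j} ue={a,j}

Liveness:
  live b0: ∅→{a,j,v}
  live b1: {a,j,v}→{a,j,v}
  live b2: {a,j,v}→{a,j,v}
  live b3: {a,j,v}→{a,j,v}
  live b4: {a,j,v}→{a,j,v}
  live b5: {v}→∅
  live b6: {a}→{a,j}
  live b7: {a,j}→∅

live-out(b3) = ["a", "j", "v"]

Answer: ["a", "j", "v"]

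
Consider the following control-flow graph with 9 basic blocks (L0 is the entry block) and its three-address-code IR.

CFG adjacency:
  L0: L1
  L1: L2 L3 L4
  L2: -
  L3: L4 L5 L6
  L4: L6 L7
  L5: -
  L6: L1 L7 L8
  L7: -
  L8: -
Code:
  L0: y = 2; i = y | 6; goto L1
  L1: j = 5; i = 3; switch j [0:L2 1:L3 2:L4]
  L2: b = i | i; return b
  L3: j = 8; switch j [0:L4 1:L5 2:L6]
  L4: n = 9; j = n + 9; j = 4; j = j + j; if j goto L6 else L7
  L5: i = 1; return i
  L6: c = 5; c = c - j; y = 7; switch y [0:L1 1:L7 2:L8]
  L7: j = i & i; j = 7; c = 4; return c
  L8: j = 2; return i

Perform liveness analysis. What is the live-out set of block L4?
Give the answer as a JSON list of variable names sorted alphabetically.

Answer: ["i", "j"]

Derivation:
Block summaries:
  L0 def {i,y} use ∅
  L1 def {i,j} use ∅
  L2 def {b} use {i}
  L3 def {j} use ∅
  L4 def {j,n} use ∅
  L5 def {i} use ∅
  L6 def {c,y} use {j}
  L7 def {c,j} use {i}
  L8 def {j} use {i}

Backward fixpoint:
  L0 li=∅ lo=∅
  L1 li=∅ lo={i}
  L2 li={i} lo=∅
  L3 li={i} lo={i,j}
  L4 li={i} lo={i,j}
  L5 li=∅ lo=∅
  L6 li={i,j} lo={i}
  L7 li={i} lo=∅
  L8 li={i} lo=∅

live-out(L4) = ["i", "j"]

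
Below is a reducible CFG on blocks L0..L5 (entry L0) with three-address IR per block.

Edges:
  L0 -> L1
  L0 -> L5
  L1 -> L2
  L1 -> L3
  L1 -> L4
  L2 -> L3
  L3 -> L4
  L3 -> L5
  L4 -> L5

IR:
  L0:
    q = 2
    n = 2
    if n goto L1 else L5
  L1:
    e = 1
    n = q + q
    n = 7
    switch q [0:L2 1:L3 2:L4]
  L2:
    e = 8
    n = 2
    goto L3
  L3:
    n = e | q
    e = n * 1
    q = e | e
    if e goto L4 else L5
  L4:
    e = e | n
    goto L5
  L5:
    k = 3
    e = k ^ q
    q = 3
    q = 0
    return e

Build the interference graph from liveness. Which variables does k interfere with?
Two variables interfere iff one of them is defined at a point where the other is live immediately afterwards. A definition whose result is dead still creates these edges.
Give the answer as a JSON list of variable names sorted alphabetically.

Answer: ["q"]

Derivation:
def/use:
  L0: def={n,q} ue=∅
  L1: def={e,n} ue={q}
  L2: def={e,n} ue=∅
  L3: def={e,n,q} ue={e,q}
  L4: def={e} ue={e,n}
  L5: def={e,k,q} ue={q}

Backward fixpoint:
  live L0: ∅→{q}
  live L1: {q}→{e,n,q}
  live L2: {q}→{e,q}
  live L3: {e,q}→{e,n,q}
  live L4: {e,n,q}→{q}
  live L5: {q}→∅

Conflict graph:
  e: {n,q}
  k: {q}
  n: {e,q}
  q: {e,k,n}

N(k) = ["q"]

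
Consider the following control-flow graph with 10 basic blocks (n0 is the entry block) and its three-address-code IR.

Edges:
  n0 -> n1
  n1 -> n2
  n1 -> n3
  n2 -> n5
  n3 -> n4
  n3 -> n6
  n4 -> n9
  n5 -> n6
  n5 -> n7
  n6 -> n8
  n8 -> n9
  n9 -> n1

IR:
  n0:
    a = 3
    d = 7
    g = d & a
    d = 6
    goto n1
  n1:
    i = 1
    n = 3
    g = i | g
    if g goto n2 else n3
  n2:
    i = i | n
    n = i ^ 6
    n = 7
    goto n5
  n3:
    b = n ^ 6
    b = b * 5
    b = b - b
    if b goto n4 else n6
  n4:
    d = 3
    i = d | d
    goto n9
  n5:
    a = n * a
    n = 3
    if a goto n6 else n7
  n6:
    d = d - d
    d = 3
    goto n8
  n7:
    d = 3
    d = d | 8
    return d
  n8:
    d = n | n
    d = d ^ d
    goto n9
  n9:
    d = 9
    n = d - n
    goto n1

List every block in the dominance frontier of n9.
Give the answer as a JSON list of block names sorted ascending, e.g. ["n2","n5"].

Answer: ["n1"]

Analysis:
idom tree: n1←n0 n2←n1 n3←n1 n4←n3 n5←n2 n6←n1 n7←n5 n8←n6 n9←n1
Join-block Dom:
  n1: preds {n0,n9}: {n0} ∩ {n0,n1,n9} = {n0}; idom=n0
  n6: preds {n3,n5}: {n0,n1,n3} ∩ {n0,n1,n2,n5} = {n0,n1}; idom=n1
  n9: preds {n4,n8}: {n0,n1,n3,n4} ∩ {n0,n1,n6,n8} = {n0,n1}; idom=n1

DF derivation:
  n1←n0: walk · to n0
  n1←n9: walk n9→n1 to n0
  n6←n3: walk n3 to n1
  n6←n5: walk n5→n2 to n1
  n9←n4: walk n4→n3 to n1
  n9←n8: walk n8→n6 to n1
  n0: DF=∅
  n1: DF={n1}
  n2: DF={n6}
  n3: DF={n6,n9}
  n4: DF={n9}
  n5: DF={n6}
  n6: DF={n9}
  n7: DF=∅
  n8: DF={n9}
  n9: DF={n1}

DF(n9) = ["n1"]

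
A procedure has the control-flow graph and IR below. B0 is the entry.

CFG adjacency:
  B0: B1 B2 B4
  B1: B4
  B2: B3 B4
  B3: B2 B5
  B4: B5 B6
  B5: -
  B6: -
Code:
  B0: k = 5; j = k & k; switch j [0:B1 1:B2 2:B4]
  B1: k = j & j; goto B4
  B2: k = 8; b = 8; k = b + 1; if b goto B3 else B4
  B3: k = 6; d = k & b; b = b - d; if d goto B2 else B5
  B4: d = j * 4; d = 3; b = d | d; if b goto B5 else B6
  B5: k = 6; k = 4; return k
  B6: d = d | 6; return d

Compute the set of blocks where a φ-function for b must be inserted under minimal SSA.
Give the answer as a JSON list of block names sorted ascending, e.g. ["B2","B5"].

Answer: ["B2", "B4", "B5"]

Derivation:
idom tree: B1←B0 B2←B0 B3←B2 B4←B0 B5←B0 B6←B4
Dom∩ at merges:
  B2: preds {B0,B3}: {B0} ∩ {B0,B2,B3} = {B0}; idom=B0
  B4: preds {B0,B1,B2}: {B0} ∩ {B0,B1} ∩ {B0,B2} = {B0}; idom=B0
  B5: preds {B3,B4}: {B0,B2,B3} ∩ {B0,B4} = {B0}; idom=B0

DF derivation:
  B2←B0: walk · to B0
  B2←B3: walk B3→B2 to B0
  B4←B0: walk · to B0
  B4←B1: walk B1 to B0
  B4←B2: walk B2 to B0
  B5←B3: walk B3→B2 to B0
  B5←B4: walk B4 to B0
  DF(B0)=∅
  DF(B1)={B4}
  DF(B2)={B2,B4,B5}
  DF(B3)={B2,B5}
  DF(B4)={B5}
  DF(B5)=∅
  DF(B6)=∅

φ for b: defs {B2,B3,B4}
  DF⁺ = {B2,B4,B5}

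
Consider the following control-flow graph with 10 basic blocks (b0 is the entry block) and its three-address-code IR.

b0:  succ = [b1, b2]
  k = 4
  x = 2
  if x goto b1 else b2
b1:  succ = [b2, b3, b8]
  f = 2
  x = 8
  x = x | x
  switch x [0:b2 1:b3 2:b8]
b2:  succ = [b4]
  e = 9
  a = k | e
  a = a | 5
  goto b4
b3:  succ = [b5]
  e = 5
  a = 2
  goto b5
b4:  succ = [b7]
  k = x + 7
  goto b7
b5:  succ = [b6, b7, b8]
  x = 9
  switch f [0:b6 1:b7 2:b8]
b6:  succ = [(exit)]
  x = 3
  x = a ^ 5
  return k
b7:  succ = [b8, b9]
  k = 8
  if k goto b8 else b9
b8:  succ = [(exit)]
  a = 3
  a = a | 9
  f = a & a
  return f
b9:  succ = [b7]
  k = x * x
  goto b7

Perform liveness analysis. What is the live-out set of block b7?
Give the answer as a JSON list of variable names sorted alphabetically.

Block summaries:
  b0: {k,x} / ∅
  b1: {f,x} / ∅
  b2: {a,e} / {k}
  b3: {a,e} / ∅
  b4: {k} / {x}
  b5: {x} / {f}
  b6: {x} / {a,k}
  b7: {k} / ∅
  b8: {a,f} / ∅
  b9: {k} / {x}

Liveness:
  b0: in=∅ out={k,x}
  b1: in={k} out={f,k,x}
  b2: in={k,x} out={x}
  b3: in={f,k} out={a,f,k}
  b4: in={x} out={x}
  b5: in={a,f,k} out={a,k,x}
  b6: in={a,k} out=∅
  b7: in={x} out={x}
  b8: in=∅ out=∅
  b9: in={x} out={x}

live-out(b7) = ["x"]

Answer: ["x"]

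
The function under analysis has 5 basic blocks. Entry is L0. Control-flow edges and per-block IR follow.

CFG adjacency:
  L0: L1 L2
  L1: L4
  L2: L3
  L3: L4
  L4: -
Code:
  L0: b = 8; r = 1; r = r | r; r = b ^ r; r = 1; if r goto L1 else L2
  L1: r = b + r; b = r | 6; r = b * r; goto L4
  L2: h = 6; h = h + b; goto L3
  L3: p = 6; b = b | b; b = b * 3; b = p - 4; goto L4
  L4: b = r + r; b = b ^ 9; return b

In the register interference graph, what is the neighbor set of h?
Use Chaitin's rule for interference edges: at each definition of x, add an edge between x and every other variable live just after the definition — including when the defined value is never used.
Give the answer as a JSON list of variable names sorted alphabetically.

Answer: ["b", "r"]

Analysis:
Block summaries:
  L0: {b,r} / ∅
  L1: {b,r} / {b,r}
  L2: {h} / {b}
  L3: {b,p} / {b}
  L4: {b} / {r}

Backward fixpoint:
  live L0: ∅→{b,r}
  live L1: {b,r}→{r}
  live L2: {b,r}→{b,r}
  live L3: {b,r}→{r}
  live L4: {r}→∅

Conflict graph:
  b — {h,p,r}
  h — {b,r}
  p — {b,r}
  r — {b,h,p}

N(h) = ["b", "r"]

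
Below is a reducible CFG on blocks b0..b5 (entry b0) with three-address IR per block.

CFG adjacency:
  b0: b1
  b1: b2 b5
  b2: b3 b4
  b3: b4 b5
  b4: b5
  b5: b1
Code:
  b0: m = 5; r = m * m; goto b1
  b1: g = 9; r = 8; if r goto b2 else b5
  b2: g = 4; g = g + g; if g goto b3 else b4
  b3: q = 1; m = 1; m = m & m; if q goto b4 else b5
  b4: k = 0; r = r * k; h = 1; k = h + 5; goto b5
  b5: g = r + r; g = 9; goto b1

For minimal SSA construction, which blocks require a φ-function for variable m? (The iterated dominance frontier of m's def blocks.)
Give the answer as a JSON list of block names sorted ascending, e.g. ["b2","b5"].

Answer: ["b1", "b4", "b5"]

Working:
idom tree: b1←b0 b2←b1 b3←b2 b4←b2 b5←b1
Join-block Dom:
  b1: preds {b0,b5}: {b0} ∩ {b0,b1,b5} = {b0}; idom=b0
  b4: preds {b2,b3}: {b0,b1,b2} ∩ {b0,b1,b2,b3} = {b0,b1,b2}; idom=b2
  b5: preds {b1,b3,b4}: {b0,b1} ∩ {b0,b1,b2,b3} ∩ {b0,b1,b2,b4} = {b0,b1}; idom=b1

DF derivation:
  join b1 pred b0: · stop@b0
  join b1 pred b5: b5→b1 stop@b0
  join b4 pred b2: · stop@b2
  join b4 pred b3: b3 stop@b2
  join b5 pred b1: · stop@b1
  join b5 pred b3: b3→b2 stop@b1
  join b5 pred b4: b4→b2 stop@b1
  b0 → ∅
  b1 → {b1}
  b2 → {b5}
  b3 → {b4,b5}
  b4 → {b5}
  b5 → {b1}

φ for m: defs {b0,b3}
  DF⁺ = {b1,b4,b5}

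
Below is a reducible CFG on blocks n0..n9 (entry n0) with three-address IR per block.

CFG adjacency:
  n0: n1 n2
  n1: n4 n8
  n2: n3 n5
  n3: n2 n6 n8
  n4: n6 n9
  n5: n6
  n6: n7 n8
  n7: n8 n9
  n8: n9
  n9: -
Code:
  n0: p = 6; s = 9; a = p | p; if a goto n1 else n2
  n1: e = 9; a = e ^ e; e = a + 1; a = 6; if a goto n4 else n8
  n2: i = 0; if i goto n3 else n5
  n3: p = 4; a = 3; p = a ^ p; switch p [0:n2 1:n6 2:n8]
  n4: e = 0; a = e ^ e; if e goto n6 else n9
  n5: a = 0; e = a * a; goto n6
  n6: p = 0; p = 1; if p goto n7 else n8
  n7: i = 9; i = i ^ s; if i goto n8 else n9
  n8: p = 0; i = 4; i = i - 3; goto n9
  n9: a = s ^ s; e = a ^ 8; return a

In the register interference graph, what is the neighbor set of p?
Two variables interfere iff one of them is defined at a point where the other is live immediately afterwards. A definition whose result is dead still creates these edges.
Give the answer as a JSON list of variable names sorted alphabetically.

Answer: ["a", "s"]

Analysis:
Block summaries:
  n0 def {a,p,s} use ∅
  n1 def {a,e} use ∅
  n2 def {i} use ∅
  n3 def {a,p} use ∅
  n4 def {a,e} use ∅
  n5 def {a,e} use ∅
  n6 def {p} use ∅
  n7 def {i} use {s}
  n8 def {i,p} use ∅
  n9 def {a,e} use {s}

Liveness:
  live n0: ∅→{s}
  live n1: {s}→{s}
  live n2: {s}→{s}
  live n3: {s}→{s}
  live n4: {s}→{s}
  live n5: {s}→{s}
  live n6: {s}→{s}
  live n7: {s}→{s}
  live n8: {s}→{s}
  live n9: {s}→∅

Interference:
  a — {e,p,s}
  e — {a,s}
  i — {s}
  p — {a,s}
  s — {a,e,i,p}

N(p) = ["a", "s"]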